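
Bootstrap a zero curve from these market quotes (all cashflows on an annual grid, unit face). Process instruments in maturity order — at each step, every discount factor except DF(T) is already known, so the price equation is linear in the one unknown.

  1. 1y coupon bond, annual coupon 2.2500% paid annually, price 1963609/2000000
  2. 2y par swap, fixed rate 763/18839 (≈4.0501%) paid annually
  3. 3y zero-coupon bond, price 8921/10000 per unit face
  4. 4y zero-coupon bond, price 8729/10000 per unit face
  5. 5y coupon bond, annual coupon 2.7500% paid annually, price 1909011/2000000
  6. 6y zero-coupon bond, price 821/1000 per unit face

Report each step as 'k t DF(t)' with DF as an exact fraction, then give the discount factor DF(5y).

step 1 [1y] bond c/1=9/400: DF=(1963609/2000000 − 9/400·(0))/(1+9/400) = 4801/5000 ≈ 0.960200
step 2 [2y] swap r/1=763/18839: DF=(1 − 763/18839·(0.960200))/(1+763/18839) = 9237/10000 ≈ 0.923700
step 3 [3y] zero: DF = P = 8921/10000 ≈ 0.892100
step 4 [4y] zero: DF = P = 8729/10000 ≈ 0.872900
step 5 [5y] bond c/1=11/400: DF=(1909011/2000000 − 11/400·(0.960200+0.923700+0.892100+0.872900))/(1+11/400) = 8313/10000 ≈ 0.831300
step 6 [6y] zero: DF = P = 821/1000 ≈ 0.821000

1 1 4801/5000
2 2 9237/10000
3 3 8921/10000
4 4 8729/10000
5 5 8313/10000
6 6 821/1000
DF(5y) = 8313/10000 ≈ 0.831300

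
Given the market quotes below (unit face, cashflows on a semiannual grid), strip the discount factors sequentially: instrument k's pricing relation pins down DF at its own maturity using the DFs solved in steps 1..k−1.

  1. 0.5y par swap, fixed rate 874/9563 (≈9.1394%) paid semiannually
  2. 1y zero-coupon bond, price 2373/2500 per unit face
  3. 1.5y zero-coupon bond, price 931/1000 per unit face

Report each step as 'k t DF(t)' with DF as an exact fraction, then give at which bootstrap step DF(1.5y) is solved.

1 1/2 9563/10000
2 1 2373/2500
3 3/2 931/1000
DF(1.5y) is solved at step 3

step 1 [0.5y] swap r/2=437/9563: DF=(1 − 437/9563·(0))/(1+437/9563) = 9563/10000 ≈ 0.956300
step 2 [1y] zero: DF = P = 2373/2500 ≈ 0.949200
step 3 [1.5y] zero: DF = P = 931/1000 ≈ 0.931000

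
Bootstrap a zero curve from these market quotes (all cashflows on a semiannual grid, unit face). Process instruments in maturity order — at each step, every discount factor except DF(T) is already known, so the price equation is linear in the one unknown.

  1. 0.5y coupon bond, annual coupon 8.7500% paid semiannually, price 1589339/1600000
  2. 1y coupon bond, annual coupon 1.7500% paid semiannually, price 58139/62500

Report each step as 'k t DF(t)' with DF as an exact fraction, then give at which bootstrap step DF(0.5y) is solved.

1 1/2 9517/10000
2 1 9139/10000
DF(0.5y) is solved at step 1

step 1 [0.5y] bond c/2=7/160: DF=(1589339/1600000 − 7/160·(0))/(1+7/160) = 9517/10000 ≈ 0.951700
step 2 [1y] bond c/2=7/800: DF=(58139/62500 − 7/800·(0.951700))/(1+7/800) = 9139/10000 ≈ 0.913900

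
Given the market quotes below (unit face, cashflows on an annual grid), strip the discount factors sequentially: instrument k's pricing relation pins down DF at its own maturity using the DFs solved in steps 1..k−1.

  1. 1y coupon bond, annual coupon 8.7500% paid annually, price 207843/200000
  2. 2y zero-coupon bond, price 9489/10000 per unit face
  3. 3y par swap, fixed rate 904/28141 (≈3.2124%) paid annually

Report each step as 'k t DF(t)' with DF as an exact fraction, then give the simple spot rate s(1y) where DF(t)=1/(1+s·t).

1 1 2389/2500
2 2 9489/10000
3 3 1137/1250
s(1y) = (1/(2389/2500) − 1)/(1) = 111/2389 ≈ 4.6463%

step 1 [1y] bond c/1=7/80: DF=(207843/200000 − 7/80·(0))/(1+7/80) = 2389/2500 ≈ 0.955600
step 2 [2y] zero: DF = P = 9489/10000 ≈ 0.948900
step 3 [3y] swap r/1=904/28141: DF=(1 − 904/28141·(0.955600+0.948900))/(1+904/28141) = 1137/1250 ≈ 0.909600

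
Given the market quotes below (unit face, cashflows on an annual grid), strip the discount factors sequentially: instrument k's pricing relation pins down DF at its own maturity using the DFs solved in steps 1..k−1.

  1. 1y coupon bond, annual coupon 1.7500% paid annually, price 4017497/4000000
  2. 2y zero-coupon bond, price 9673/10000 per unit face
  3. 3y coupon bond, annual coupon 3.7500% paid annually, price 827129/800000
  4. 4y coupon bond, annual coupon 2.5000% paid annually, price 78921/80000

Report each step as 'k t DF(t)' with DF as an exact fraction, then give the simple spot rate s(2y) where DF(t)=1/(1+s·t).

step 1 [1y] bond c/1=7/400: DF=(4017497/4000000 − 7/400·(0))/(1+7/400) = 9871/10000 ≈ 0.987100
step 2 [2y] zero: DF = P = 9673/10000 ≈ 0.967300
step 3 [3y] bond c/1=3/80: DF=(827129/800000 − 3/80·(0.987100+0.967300))/(1+3/80) = 9259/10000 ≈ 0.925900
step 4 [4y] bond c/1=1/40: DF=(78921/80000 − 1/40·(0.987100+0.967300+0.925900))/(1+1/40) = 4461/5000 ≈ 0.892200

1 1 9871/10000
2 2 9673/10000
3 3 9259/10000
4 4 4461/5000
s(2y) = (1/(9673/10000) − 1)/(2) = 327/19346 ≈ 1.6903%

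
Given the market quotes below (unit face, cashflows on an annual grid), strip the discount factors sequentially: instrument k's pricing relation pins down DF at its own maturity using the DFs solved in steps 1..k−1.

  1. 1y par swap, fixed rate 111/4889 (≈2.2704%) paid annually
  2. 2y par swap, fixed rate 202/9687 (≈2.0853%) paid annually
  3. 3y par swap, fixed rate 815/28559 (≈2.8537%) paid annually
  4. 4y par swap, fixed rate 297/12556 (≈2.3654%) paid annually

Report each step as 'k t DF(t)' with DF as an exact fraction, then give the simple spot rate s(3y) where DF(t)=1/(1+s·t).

step 1 [1y] swap r/1=111/4889: DF=(1 − 111/4889·(0))/(1+111/4889) = 4889/5000 ≈ 0.977800
step 2 [2y] swap r/1=202/9687: DF=(1 − 202/9687·(0.977800))/(1+202/9687) = 2399/2500 ≈ 0.959600
step 3 [3y] swap r/1=815/28559: DF=(1 − 815/28559·(0.977800+0.959600))/(1+815/28559) = 1837/2000 ≈ 0.918500
step 4 [4y] swap r/1=297/12556: DF=(1 − 297/12556·(0.977800+0.959600+0.918500))/(1+297/12556) = 9109/10000 ≈ 0.910900

1 1 4889/5000
2 2 2399/2500
3 3 1837/2000
4 4 9109/10000
s(3y) = (1/(1837/2000) − 1)/(3) = 163/5511 ≈ 2.9577%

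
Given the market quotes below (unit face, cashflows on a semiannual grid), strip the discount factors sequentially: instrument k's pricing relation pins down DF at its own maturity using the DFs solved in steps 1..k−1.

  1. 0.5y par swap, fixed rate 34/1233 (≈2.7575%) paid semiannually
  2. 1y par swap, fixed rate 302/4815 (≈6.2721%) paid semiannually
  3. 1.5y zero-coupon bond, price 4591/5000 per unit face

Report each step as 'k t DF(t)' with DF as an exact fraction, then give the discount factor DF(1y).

step 1 [0.5y] swap r/2=17/1233: DF=(1 − 17/1233·(0))/(1+17/1233) = 1233/1250 ≈ 0.986400
step 2 [1y] swap r/2=151/4815: DF=(1 − 151/4815·(0.986400))/(1+151/4815) = 2349/2500 ≈ 0.939600
step 3 [1.5y] zero: DF = P = 4591/5000 ≈ 0.918200

1 1/2 1233/1250
2 1 2349/2500
3 3/2 4591/5000
DF(1y) = 2349/2500 ≈ 0.939600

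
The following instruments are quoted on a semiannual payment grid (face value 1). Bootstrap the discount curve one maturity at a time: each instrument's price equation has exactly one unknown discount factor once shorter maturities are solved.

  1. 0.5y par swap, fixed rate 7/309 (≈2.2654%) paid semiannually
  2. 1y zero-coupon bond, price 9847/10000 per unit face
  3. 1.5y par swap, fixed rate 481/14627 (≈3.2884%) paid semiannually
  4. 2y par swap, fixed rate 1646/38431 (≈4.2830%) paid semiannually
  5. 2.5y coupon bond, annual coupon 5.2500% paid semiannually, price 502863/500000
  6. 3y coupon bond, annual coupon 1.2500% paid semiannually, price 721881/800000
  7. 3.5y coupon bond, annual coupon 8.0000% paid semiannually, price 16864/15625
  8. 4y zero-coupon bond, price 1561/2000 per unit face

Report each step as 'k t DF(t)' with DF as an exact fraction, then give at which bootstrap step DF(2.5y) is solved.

1 1/2 618/625
2 1 9847/10000
3 3/2 9519/10000
4 2 9177/10000
5 5/2 8817/10000
6 3 4337/5000
7 7/2 8227/10000
8 4 1561/2000
DF(2.5y) is solved at step 5

step 1 [0.5y] swap r/2=7/618: DF=(1 − 7/618·(0))/(1+7/618) = 618/625 ≈ 0.988800
step 2 [1y] zero: DF = P = 9847/10000 ≈ 0.984700
step 3 [1.5y] swap r/2=481/29254: DF=(1 − 481/29254·(0.988800+0.984700))/(1+481/29254) = 9519/10000 ≈ 0.951900
step 4 [2y] swap r/2=823/38431: DF=(1 − 823/38431·(0.988800+0.984700+0.951900))/(1+823/38431) = 9177/10000 ≈ 0.917700
step 5 [2.5y] bond c/2=21/800: DF=(502863/500000 − 21/800·(0.988800+0.984700+0.951900+0.917700))/(1+21/800) = 8817/10000 ≈ 0.881700
step 6 [3y] bond c/2=1/160: DF=(721881/800000 − 1/160·(0.988800+0.984700+0.951900+0.917700+0.881700))/(1+1/160) = 4337/5000 ≈ 0.867400
step 7 [3.5y] bond c/2=1/25: DF=(16864/15625 − 1/25·(0.988800+0.984700+0.951900+0.917700+0.881700+0.867400))/(1+1/25) = 8227/10000 ≈ 0.822700
step 8 [4y] zero: DF = P = 1561/2000 ≈ 0.780500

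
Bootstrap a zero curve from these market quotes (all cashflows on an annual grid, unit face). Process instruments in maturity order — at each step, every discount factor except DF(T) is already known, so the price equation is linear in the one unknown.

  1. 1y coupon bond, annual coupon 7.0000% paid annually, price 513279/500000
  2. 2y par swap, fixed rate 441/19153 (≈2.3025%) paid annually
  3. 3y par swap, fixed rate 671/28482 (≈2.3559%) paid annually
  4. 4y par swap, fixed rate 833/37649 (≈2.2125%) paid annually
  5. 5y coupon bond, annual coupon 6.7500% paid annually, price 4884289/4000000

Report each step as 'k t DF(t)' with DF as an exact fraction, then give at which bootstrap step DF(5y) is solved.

step 1 [1y] bond c/1=7/100: DF=(513279/500000 − 7/100·(0))/(1+7/100) = 4797/5000 ≈ 0.959400
step 2 [2y] swap r/1=441/19153: DF=(1 − 441/19153·(0.959400))/(1+441/19153) = 9559/10000 ≈ 0.955900
step 3 [3y] swap r/1=671/28482: DF=(1 − 671/28482·(0.959400+0.955900))/(1+671/28482) = 9329/10000 ≈ 0.932900
step 4 [4y] swap r/1=833/37649: DF=(1 − 833/37649·(0.959400+0.955900+0.932900))/(1+833/37649) = 9167/10000 ≈ 0.916700
step 5 [5y] bond c/1=27/400: DF=(4884289/4000000 − 27/400·(0.959400+0.955900+0.932900+0.916700))/(1+27/400) = 4529/5000 ≈ 0.905800

1 1 4797/5000
2 2 9559/10000
3 3 9329/10000
4 4 9167/10000
5 5 4529/5000
DF(5y) is solved at step 5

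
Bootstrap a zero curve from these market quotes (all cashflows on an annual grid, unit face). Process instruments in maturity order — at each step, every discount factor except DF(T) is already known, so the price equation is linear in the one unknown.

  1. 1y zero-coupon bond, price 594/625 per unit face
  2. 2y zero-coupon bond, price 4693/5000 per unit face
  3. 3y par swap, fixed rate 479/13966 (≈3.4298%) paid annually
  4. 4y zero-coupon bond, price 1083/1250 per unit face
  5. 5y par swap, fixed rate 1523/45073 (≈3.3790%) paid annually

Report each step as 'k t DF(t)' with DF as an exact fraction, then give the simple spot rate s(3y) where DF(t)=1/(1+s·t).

step 1 [1y] zero: DF = P = 594/625 ≈ 0.950400
step 2 [2y] zero: DF = P = 4693/5000 ≈ 0.938600
step 3 [3y] swap r/1=479/13966: DF=(1 − 479/13966·(0.950400+0.938600))/(1+479/13966) = 4521/5000 ≈ 0.904200
step 4 [4y] zero: DF = P = 1083/1250 ≈ 0.866400
step 5 [5y] swap r/1=1523/45073: DF=(1 − 1523/45073·(0.950400+0.938600+0.904200+0.866400))/(1+1523/45073) = 8477/10000 ≈ 0.847700

1 1 594/625
2 2 4693/5000
3 3 4521/5000
4 4 1083/1250
5 5 8477/10000
s(3y) = (1/(4521/5000) − 1)/(3) = 479/13563 ≈ 3.5317%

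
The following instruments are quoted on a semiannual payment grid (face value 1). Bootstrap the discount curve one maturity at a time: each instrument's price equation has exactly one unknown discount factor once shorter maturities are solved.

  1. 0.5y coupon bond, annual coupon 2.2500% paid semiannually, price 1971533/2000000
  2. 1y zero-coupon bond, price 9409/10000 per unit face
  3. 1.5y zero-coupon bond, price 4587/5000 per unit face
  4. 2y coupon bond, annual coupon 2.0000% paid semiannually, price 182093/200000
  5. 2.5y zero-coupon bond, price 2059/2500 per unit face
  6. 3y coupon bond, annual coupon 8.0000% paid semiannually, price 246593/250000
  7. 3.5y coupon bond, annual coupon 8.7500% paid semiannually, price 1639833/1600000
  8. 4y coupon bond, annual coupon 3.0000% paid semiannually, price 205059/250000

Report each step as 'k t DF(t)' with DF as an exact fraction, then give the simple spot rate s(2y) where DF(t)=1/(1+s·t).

step 1 [0.5y] bond c/2=9/800: DF=(1971533/2000000 − 9/800·(0))/(1+9/800) = 2437/2500 ≈ 0.974800
step 2 [1y] zero: DF = P = 9409/10000 ≈ 0.940900
step 3 [1.5y] zero: DF = P = 4587/5000 ≈ 0.917400
step 4 [2y] bond c/2=1/100: DF=(182093/200000 − 1/100·(0.974800+0.940900+0.917400))/(1+1/100) = 4367/5000 ≈ 0.873400
step 5 [2.5y] zero: DF = P = 2059/2500 ≈ 0.823600
step 6 [3y] bond c/2=1/25: DF=(246593/250000 − 1/25·(0.974800+0.940900+0.917400+0.873400+0.823600))/(1+1/25) = 3871/5000 ≈ 0.774200
step 7 [3.5y] bond c/2=7/160: DF=(1639833/1600000 − 7/160·(0.974800+0.940900+0.917400+0.873400+0.823600+0.774200))/(1+7/160) = 1899/2500 ≈ 0.759600
step 8 [4y] bond c/2=3/200: DF=(205059/250000 − 3/200·(0.974800+0.940900+0.917400+0.873400+0.823600+0.774200+0.759600))/(1+3/200) = 1437/2000 ≈ 0.718500

1 1/2 2437/2500
2 1 9409/10000
3 3/2 4587/5000
4 2 4367/5000
5 5/2 2059/2500
6 3 3871/5000
7 7/2 1899/2500
8 4 1437/2000
s(2y) = (1/(4367/5000) − 1)/(2) = 633/8734 ≈ 7.2475%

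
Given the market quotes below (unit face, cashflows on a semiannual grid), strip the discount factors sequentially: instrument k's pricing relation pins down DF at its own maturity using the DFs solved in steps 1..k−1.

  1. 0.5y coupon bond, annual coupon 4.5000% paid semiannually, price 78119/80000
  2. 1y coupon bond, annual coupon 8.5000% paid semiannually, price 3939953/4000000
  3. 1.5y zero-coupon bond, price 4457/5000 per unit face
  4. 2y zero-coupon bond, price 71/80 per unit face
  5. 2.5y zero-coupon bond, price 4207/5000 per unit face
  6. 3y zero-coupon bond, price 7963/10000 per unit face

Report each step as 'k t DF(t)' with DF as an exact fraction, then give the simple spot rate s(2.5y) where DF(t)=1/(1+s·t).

1 1/2 191/200
2 1 9059/10000
3 3/2 4457/5000
4 2 71/80
5 5/2 4207/5000
6 3 7963/10000
s(2.5y) = (1/(4207/5000) − 1)/(5/2) = 1586/21035 ≈ 7.5398%

step 1 [0.5y] bond c/2=9/400: DF=(78119/80000 − 9/400·(0))/(1+9/400) = 191/200 ≈ 0.955000
step 2 [1y] bond c/2=17/400: DF=(3939953/4000000 − 17/400·(0.955000))/(1+17/400) = 9059/10000 ≈ 0.905900
step 3 [1.5y] zero: DF = P = 4457/5000 ≈ 0.891400
step 4 [2y] zero: DF = P = 71/80 ≈ 0.887500
step 5 [2.5y] zero: DF = P = 4207/5000 ≈ 0.841400
step 6 [3y] zero: DF = P = 7963/10000 ≈ 0.796300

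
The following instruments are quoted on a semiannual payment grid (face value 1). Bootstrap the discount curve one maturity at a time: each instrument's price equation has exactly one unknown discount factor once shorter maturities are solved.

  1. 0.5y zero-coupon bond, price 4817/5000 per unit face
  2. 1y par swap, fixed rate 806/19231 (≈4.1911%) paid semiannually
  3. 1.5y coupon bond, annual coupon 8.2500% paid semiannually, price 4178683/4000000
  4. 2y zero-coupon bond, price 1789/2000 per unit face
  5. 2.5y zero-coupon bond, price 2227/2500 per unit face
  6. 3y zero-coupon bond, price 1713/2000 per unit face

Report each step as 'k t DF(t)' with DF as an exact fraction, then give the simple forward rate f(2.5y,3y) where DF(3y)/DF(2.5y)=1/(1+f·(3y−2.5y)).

1 1/2 4817/5000
2 1 9597/10000
3 3/2 9271/10000
4 2 1789/2000
5 5/2 2227/2500
6 3 1713/2000
f(2.5y,3y) = ((2227/2500)/(1713/2000) − 1)/(1/2) = 686/8565 ≈ 8.0093%

step 1 [0.5y] zero: DF = P = 4817/5000 ≈ 0.963400
step 2 [1y] swap r/2=403/19231: DF=(1 − 403/19231·(0.963400))/(1+403/19231) = 9597/10000 ≈ 0.959700
step 3 [1.5y] bond c/2=33/800: DF=(4178683/4000000 − 33/800·(0.963400+0.959700))/(1+33/800) = 9271/10000 ≈ 0.927100
step 4 [2y] zero: DF = P = 1789/2000 ≈ 0.894500
step 5 [2.5y] zero: DF = P = 2227/2500 ≈ 0.890800
step 6 [3y] zero: DF = P = 1713/2000 ≈ 0.856500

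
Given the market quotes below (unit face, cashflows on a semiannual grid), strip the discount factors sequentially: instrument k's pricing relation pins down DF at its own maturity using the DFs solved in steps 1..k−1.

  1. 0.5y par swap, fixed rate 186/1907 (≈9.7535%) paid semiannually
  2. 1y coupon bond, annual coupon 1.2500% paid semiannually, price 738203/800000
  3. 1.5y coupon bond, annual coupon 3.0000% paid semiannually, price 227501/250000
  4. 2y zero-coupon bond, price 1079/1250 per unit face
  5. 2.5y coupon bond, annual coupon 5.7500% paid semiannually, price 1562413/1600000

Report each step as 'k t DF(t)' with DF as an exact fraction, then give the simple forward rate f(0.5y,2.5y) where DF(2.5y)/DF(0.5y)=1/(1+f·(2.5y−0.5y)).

1 1/2 1907/2000
2 1 9111/10000
3 3/2 869/1000
4 2 1079/1250
5 5/2 8487/10000
f(0.5y,2.5y) = ((1907/2000)/(8487/10000) − 1)/(2) = 524/8487 ≈ 6.1741%

step 1 [0.5y] swap r/2=93/1907: DF=(1 − 93/1907·(0))/(1+93/1907) = 1907/2000 ≈ 0.953500
step 2 [1y] bond c/2=1/160: DF=(738203/800000 − 1/160·(0.953500))/(1+1/160) = 9111/10000 ≈ 0.911100
step 3 [1.5y] bond c/2=3/200: DF=(227501/250000 − 3/200·(0.953500+0.911100))/(1+3/200) = 869/1000 ≈ 0.869000
step 4 [2y] zero: DF = P = 1079/1250 ≈ 0.863200
step 5 [2.5y] bond c/2=23/800: DF=(1562413/1600000 − 23/800·(0.953500+0.911100+0.869000+0.863200))/(1+23/800) = 8487/10000 ≈ 0.848700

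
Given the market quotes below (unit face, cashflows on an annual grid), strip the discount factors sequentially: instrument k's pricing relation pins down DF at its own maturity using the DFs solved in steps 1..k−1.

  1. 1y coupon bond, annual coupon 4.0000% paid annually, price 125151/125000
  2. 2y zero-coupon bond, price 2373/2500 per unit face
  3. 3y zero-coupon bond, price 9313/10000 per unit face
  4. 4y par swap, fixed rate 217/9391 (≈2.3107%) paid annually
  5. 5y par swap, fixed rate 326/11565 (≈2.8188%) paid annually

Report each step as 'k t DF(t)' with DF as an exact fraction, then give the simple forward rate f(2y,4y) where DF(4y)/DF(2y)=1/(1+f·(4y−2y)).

1 1 9627/10000
2 2 2373/2500
3 3 9313/10000
4 4 2283/2500
5 5 1087/1250
f(2y,4y) = ((2373/2500)/(2283/2500) − 1)/(2) = 15/761 ≈ 1.9711%

step 1 [1y] bond c/1=1/25: DF=(125151/125000 − 1/25·(0))/(1+1/25) = 9627/10000 ≈ 0.962700
step 2 [2y] zero: DF = P = 2373/2500 ≈ 0.949200
step 3 [3y] zero: DF = P = 9313/10000 ≈ 0.931300
step 4 [4y] swap r/1=217/9391: DF=(1 − 217/9391·(0.962700+0.949200+0.931300))/(1+217/9391) = 2283/2500 ≈ 0.913200
step 5 [5y] swap r/1=326/11565: DF=(1 − 326/11565·(0.962700+0.949200+0.931300+0.913200))/(1+326/11565) = 1087/1250 ≈ 0.869600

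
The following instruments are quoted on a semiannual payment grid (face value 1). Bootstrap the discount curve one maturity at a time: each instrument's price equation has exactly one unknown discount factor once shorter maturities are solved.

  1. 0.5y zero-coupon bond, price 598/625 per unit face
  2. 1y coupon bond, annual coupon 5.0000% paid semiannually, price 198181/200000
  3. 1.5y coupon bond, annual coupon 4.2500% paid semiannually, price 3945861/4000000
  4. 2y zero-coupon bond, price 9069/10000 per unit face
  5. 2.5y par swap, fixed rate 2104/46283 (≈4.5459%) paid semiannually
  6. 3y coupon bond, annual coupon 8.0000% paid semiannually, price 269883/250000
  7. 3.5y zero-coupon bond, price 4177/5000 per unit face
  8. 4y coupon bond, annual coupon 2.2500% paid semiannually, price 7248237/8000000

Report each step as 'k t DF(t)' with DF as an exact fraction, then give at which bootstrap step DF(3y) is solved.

step 1 [0.5y] zero: DF = P = 598/625 ≈ 0.956800
step 2 [1y] bond c/2=1/40: DF=(198181/200000 − 1/40·(0.956800))/(1+1/40) = 4717/5000 ≈ 0.943400
step 3 [1.5y] bond c/2=17/800: DF=(3945861/4000000 − 17/800·(0.956800+0.943400))/(1+17/800) = 579/625 ≈ 0.926400
step 4 [2y] zero: DF = P = 9069/10000 ≈ 0.906900
step 5 [2.5y] swap r/2=1052/46283: DF=(1 − 1052/46283·(0.956800+0.943400+0.926400+0.906900))/(1+1052/46283) = 2237/2500 ≈ 0.894800
step 6 [3y] bond c/2=1/25: DF=(269883/250000 − 1/25·(0.956800+0.943400+0.926400+0.906900+0.894800))/(1+1/25) = 43/50 ≈ 0.860000
step 7 [3.5y] zero: DF = P = 4177/5000 ≈ 0.835400
step 8 [4y] bond c/2=9/800: DF=(7248237/8000000 − 9/800·(0.956800+0.943400+0.926400+0.906900+0.894800+0.860000+0.835400))/(1+9/800) = 516/625 ≈ 0.825600

1 1/2 598/625
2 1 4717/5000
3 3/2 579/625
4 2 9069/10000
5 5/2 2237/2500
6 3 43/50
7 7/2 4177/5000
8 4 516/625
DF(3y) is solved at step 6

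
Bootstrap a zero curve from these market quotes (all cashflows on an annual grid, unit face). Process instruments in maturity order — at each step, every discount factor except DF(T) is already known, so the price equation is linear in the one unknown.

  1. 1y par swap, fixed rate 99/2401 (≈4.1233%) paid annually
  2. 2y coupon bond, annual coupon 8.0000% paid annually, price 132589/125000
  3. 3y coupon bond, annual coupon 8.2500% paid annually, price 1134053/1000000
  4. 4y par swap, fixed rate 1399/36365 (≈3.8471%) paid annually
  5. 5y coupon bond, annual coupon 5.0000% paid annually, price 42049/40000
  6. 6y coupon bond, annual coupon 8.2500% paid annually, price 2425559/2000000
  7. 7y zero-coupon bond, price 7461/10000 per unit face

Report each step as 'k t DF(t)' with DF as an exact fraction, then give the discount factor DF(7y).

1 1 2401/2500
2 2 911/1000
3 3 181/200
4 4 8601/10000
5 5 207/250
6 6 7801/10000
7 7 7461/10000
DF(7y) = 7461/10000 ≈ 0.746100

step 1 [1y] swap r/1=99/2401: DF=(1 − 99/2401·(0))/(1+99/2401) = 2401/2500 ≈ 0.960400
step 2 [2y] bond c/1=2/25: DF=(132589/125000 − 2/25·(0.960400))/(1+2/25) = 911/1000 ≈ 0.911000
step 3 [3y] bond c/1=33/400: DF=(1134053/1000000 − 33/400·(0.960400+0.911000))/(1+33/400) = 181/200 ≈ 0.905000
step 4 [4y] swap r/1=1399/36365: DF=(1 − 1399/36365·(0.960400+0.911000+0.905000))/(1+1399/36365) = 8601/10000 ≈ 0.860100
step 5 [5y] bond c/1=1/20: DF=(42049/40000 − 1/20·(0.960400+0.911000+0.905000+0.860100))/(1+1/20) = 207/250 ≈ 0.828000
step 6 [6y] bond c/1=33/400: DF=(2425559/2000000 − 33/400·(0.960400+0.911000+0.905000+0.860100+0.828000))/(1+33/400) = 7801/10000 ≈ 0.780100
step 7 [7y] zero: DF = P = 7461/10000 ≈ 0.746100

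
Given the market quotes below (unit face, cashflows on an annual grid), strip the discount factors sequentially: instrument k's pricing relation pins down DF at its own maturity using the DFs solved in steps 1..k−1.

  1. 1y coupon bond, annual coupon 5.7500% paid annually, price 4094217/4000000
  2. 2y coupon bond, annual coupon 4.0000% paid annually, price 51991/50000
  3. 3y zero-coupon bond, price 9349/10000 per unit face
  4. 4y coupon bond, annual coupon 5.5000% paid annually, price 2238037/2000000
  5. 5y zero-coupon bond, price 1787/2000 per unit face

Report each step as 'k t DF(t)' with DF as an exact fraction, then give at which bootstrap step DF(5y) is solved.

1 1 9679/10000
2 2 4813/5000
3 3 9349/10000
4 4 9113/10000
5 5 1787/2000
DF(5y) is solved at step 5

step 1 [1y] bond c/1=23/400: DF=(4094217/4000000 − 23/400·(0))/(1+23/400) = 9679/10000 ≈ 0.967900
step 2 [2y] bond c/1=1/25: DF=(51991/50000 − 1/25·(0.967900))/(1+1/25) = 4813/5000 ≈ 0.962600
step 3 [3y] zero: DF = P = 9349/10000 ≈ 0.934900
step 4 [4y] bond c/1=11/200: DF=(2238037/2000000 − 11/200·(0.967900+0.962600+0.934900))/(1+11/200) = 9113/10000 ≈ 0.911300
step 5 [5y] zero: DF = P = 1787/2000 ≈ 0.893500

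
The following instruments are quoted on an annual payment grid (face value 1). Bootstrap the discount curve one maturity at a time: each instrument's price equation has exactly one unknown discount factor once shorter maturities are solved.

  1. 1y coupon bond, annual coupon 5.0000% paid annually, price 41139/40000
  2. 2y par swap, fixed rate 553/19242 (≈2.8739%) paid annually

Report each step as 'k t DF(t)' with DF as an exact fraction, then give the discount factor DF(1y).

1 1 1959/2000
2 2 9447/10000
DF(1y) = 1959/2000 ≈ 0.979500

step 1 [1y] bond c/1=1/20: DF=(41139/40000 − 1/20·(0))/(1+1/20) = 1959/2000 ≈ 0.979500
step 2 [2y] swap r/1=553/19242: DF=(1 − 553/19242·(0.979500))/(1+553/19242) = 9447/10000 ≈ 0.944700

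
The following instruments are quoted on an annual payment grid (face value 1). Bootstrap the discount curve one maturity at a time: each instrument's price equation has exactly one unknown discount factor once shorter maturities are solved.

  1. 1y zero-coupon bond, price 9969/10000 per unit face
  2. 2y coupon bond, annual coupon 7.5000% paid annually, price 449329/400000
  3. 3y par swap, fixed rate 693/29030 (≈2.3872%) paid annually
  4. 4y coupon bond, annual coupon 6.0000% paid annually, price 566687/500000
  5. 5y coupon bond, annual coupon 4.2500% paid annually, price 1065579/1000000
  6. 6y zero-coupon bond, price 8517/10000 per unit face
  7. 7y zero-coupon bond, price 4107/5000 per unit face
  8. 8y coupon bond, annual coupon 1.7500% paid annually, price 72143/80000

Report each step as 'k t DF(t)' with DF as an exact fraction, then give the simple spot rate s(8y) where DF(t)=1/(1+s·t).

step 1 [1y] zero: DF = P = 9969/10000 ≈ 0.996900
step 2 [2y] bond c/1=3/40: DF=(449329/400000 − 3/40·(0.996900))/(1+3/40) = 4877/5000 ≈ 0.975400
step 3 [3y] swap r/1=693/29030: DF=(1 − 693/29030·(0.996900+0.975400))/(1+693/29030) = 9307/10000 ≈ 0.930700
step 4 [4y] bond c/1=3/50: DF=(566687/500000 − 3/50·(0.996900+0.975400+0.930700))/(1+3/50) = 9049/10000 ≈ 0.904900
step 5 [5y] bond c/1=17/400: DF=(1065579/1000000 − 17/400·(0.996900+0.975400+0.930700+0.904900))/(1+17/400) = 8669/10000 ≈ 0.866900
step 6 [6y] zero: DF = P = 8517/10000 ≈ 0.851700
step 7 [7y] zero: DF = P = 4107/5000 ≈ 0.821400
step 8 [8y] bond c/1=7/400: DF=(72143/80000 − 7/400·(0.996900+0.975400+0.930700+0.904900+0.866900+0.851700+0.821400))/(1+7/400) = 7771/10000 ≈ 0.777100

1 1 9969/10000
2 2 4877/5000
3 3 9307/10000
4 4 9049/10000
5 5 8669/10000
6 6 8517/10000
7 7 4107/5000
8 8 7771/10000
s(8y) = (1/(7771/10000) − 1)/(8) = 2229/62168 ≈ 3.5854%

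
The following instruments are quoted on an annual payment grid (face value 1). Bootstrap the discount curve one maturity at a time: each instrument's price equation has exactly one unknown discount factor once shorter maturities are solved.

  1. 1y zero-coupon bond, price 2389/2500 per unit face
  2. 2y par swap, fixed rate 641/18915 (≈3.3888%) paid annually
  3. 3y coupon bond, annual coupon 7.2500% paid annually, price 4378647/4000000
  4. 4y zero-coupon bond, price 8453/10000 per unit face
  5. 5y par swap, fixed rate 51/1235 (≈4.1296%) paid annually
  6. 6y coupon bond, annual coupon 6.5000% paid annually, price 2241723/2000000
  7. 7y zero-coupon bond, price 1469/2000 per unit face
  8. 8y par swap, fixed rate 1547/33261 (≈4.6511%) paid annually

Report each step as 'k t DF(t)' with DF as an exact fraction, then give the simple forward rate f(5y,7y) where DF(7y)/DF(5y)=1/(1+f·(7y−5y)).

step 1 [1y] zero: DF = P = 2389/2500 ≈ 0.955600
step 2 [2y] swap r/1=641/18915: DF=(1 − 641/18915·(0.955600))/(1+641/18915) = 9359/10000 ≈ 0.935900
step 3 [3y] bond c/1=29/400: DF=(4378647/4000000 − 29/400·(0.955600+0.935900))/(1+29/400) = 558/625 ≈ 0.892800
step 4 [4y] zero: DF = P = 8453/10000 ≈ 0.845300
step 5 [5y] swap r/1=51/1235: DF=(1 − 51/1235·(0.955600+0.935900+0.892800+0.845300))/(1+51/1235) = 2041/2500 ≈ 0.816400
step 6 [6y] bond c/1=13/200: DF=(2241723/2000000 − 13/200·(0.955600+0.935900+0.892800+0.845300+0.816400))/(1+13/200) = 7811/10000 ≈ 0.781100
step 7 [7y] zero: DF = P = 1469/2000 ≈ 0.734500
step 8 [8y] swap r/1=1547/33261: DF=(1 − 1547/33261·(0.955600+0.935900+0.892800+0.845300+0.816400+0.781100+0.734500))/(1+1547/33261) = 3453/5000 ≈ 0.690600

1 1 2389/2500
2 2 9359/10000
3 3 558/625
4 4 8453/10000
5 5 2041/2500
6 6 7811/10000
7 7 1469/2000
8 8 3453/5000
f(5y,7y) = ((2041/2500)/(1469/2000) − 1)/(2) = 63/1130 ≈ 5.5752%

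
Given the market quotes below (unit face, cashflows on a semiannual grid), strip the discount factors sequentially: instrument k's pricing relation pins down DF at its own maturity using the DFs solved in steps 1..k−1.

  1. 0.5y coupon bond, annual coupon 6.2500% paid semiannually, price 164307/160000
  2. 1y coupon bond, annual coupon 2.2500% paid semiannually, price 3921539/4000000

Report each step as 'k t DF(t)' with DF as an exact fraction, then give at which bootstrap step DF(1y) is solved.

step 1 [0.5y] bond c/2=1/32: DF=(164307/160000 − 1/32·(0))/(1+1/32) = 4979/5000 ≈ 0.995800
step 2 [1y] bond c/2=9/800: DF=(3921539/4000000 − 9/800·(0.995800))/(1+9/800) = 599/625 ≈ 0.958400

1 1/2 4979/5000
2 1 599/625
DF(1y) is solved at step 2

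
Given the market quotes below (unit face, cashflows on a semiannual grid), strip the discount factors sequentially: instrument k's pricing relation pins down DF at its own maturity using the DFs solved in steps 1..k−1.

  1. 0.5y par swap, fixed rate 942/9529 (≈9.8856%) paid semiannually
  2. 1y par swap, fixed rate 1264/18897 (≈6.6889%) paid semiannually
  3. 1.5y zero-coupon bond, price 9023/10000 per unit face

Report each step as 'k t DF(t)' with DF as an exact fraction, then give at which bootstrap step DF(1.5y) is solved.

step 1 [0.5y] swap r/2=471/9529: DF=(1 − 471/9529·(0))/(1+471/9529) = 9529/10000 ≈ 0.952900
step 2 [1y] swap r/2=632/18897: DF=(1 − 632/18897·(0.952900))/(1+632/18897) = 1171/1250 ≈ 0.936800
step 3 [1.5y] zero: DF = P = 9023/10000 ≈ 0.902300

1 1/2 9529/10000
2 1 1171/1250
3 3/2 9023/10000
DF(1.5y) is solved at step 3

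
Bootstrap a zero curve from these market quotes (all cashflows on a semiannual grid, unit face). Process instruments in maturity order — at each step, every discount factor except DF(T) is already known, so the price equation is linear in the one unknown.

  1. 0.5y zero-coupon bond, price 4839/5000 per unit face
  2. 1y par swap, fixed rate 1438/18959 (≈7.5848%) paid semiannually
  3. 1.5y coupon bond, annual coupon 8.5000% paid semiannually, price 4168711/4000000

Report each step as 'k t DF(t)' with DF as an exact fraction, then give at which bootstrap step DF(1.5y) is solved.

1 1/2 4839/5000
2 1 9281/10000
3 3/2 1153/1250
DF(1.5y) is solved at step 3

step 1 [0.5y] zero: DF = P = 4839/5000 ≈ 0.967800
step 2 [1y] swap r/2=719/18959: DF=(1 − 719/18959·(0.967800))/(1+719/18959) = 9281/10000 ≈ 0.928100
step 3 [1.5y] bond c/2=17/400: DF=(4168711/4000000 − 17/400·(0.967800+0.928100))/(1+17/400) = 1153/1250 ≈ 0.922400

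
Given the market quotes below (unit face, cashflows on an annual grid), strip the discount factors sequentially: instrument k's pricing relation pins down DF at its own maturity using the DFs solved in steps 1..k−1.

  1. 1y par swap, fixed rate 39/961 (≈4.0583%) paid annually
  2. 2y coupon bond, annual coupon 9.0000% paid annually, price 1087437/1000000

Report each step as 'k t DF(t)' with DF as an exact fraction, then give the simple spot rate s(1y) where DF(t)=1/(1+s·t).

step 1 [1y] swap r/1=39/961: DF=(1 − 39/961·(0))/(1+39/961) = 961/1000 ≈ 0.961000
step 2 [2y] bond c/1=9/100: DF=(1087437/1000000 − 9/100·(0.961000))/(1+9/100) = 9183/10000 ≈ 0.918300

1 1 961/1000
2 2 9183/10000
s(1y) = (1/(961/1000) − 1)/(1) = 39/961 ≈ 4.0583%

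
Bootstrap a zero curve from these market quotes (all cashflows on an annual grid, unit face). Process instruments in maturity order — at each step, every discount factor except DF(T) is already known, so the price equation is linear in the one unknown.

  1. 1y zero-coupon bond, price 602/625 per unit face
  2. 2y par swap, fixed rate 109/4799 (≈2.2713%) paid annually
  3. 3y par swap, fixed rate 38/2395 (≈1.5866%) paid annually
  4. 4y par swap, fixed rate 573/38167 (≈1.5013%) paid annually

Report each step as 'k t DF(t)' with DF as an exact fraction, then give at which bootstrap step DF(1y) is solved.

step 1 [1y] zero: DF = P = 602/625 ≈ 0.963200
step 2 [2y] swap r/1=109/4799: DF=(1 − 109/4799·(0.963200))/(1+109/4799) = 2391/2500 ≈ 0.956400
step 3 [3y] swap r/1=38/2395: DF=(1 − 38/2395·(0.963200+0.956400))/(1+38/2395) = 1193/1250 ≈ 0.954400
step 4 [4y] swap r/1=573/38167: DF=(1 − 573/38167·(0.963200+0.956400+0.954400))/(1+573/38167) = 9427/10000 ≈ 0.942700

1 1 602/625
2 2 2391/2500
3 3 1193/1250
4 4 9427/10000
DF(1y) is solved at step 1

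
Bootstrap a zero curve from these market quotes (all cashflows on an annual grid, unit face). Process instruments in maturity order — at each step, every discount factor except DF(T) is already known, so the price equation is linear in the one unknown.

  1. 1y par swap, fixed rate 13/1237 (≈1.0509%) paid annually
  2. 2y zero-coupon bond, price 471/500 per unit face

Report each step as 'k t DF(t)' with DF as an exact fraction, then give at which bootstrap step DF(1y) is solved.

1 1 1237/1250
2 2 471/500
DF(1y) is solved at step 1

step 1 [1y] swap r/1=13/1237: DF=(1 − 13/1237·(0))/(1+13/1237) = 1237/1250 ≈ 0.989600
step 2 [2y] zero: DF = P = 471/500 ≈ 0.942000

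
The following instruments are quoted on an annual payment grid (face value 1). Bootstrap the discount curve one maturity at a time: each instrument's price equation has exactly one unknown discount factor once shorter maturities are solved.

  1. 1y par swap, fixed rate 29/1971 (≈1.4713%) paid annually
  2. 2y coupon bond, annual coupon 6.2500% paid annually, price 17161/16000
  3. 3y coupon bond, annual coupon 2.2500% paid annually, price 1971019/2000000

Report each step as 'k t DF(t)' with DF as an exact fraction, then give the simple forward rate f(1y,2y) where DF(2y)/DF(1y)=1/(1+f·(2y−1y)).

1 1 1971/2000
2 2 1903/2000
3 3 2303/2500
f(1y,2y) = ((1971/2000)/(1903/2000) − 1)/(1) = 68/1903 ≈ 3.5733%

step 1 [1y] swap r/1=29/1971: DF=(1 − 29/1971·(0))/(1+29/1971) = 1971/2000 ≈ 0.985500
step 2 [2y] bond c/1=1/16: DF=(17161/16000 − 1/16·(0.985500))/(1+1/16) = 1903/2000 ≈ 0.951500
step 3 [3y] bond c/1=9/400: DF=(1971019/2000000 − 9/400·(0.985500+0.951500))/(1+9/400) = 2303/2500 ≈ 0.921200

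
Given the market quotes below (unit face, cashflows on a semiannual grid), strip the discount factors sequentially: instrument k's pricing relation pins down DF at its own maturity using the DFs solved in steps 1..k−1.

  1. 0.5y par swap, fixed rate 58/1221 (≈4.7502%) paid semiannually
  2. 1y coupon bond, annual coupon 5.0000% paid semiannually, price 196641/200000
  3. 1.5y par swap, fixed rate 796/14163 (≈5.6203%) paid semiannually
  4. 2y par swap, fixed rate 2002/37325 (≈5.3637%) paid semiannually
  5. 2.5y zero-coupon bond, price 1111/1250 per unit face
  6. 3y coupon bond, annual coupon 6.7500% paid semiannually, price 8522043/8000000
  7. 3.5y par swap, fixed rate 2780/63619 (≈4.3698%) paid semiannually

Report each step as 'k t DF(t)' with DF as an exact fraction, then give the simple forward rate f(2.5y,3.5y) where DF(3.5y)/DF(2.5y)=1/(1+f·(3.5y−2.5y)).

1 1/2 1221/1250
2 1 4677/5000
3 3/2 2301/2500
4 2 8999/10000
5 5/2 1111/1250
6 3 2199/2500
7 7/2 861/1000
f(2.5y,3.5y) = ((1111/1250)/(861/1000) − 1)/(1) = 139/4305 ≈ 3.2288%

step 1 [0.5y] swap r/2=29/1221: DF=(1 − 29/1221·(0))/(1+29/1221) = 1221/1250 ≈ 0.976800
step 2 [1y] bond c/2=1/40: DF=(196641/200000 − 1/40·(0.976800))/(1+1/40) = 4677/5000 ≈ 0.935400
step 3 [1.5y] swap r/2=398/14163: DF=(1 − 398/14163·(0.976800+0.935400))/(1+398/14163) = 2301/2500 ≈ 0.920400
step 4 [2y] swap r/2=1001/37325: DF=(1 − 1001/37325·(0.976800+0.935400+0.920400))/(1+1001/37325) = 8999/10000 ≈ 0.899900
step 5 [2.5y] zero: DF = P = 1111/1250 ≈ 0.888800
step 6 [3y] bond c/2=27/800: DF=(8522043/8000000 − 27/800·(0.976800+0.935400+0.920400+0.899900+0.888800))/(1+27/800) = 2199/2500 ≈ 0.879600
step 7 [3.5y] swap r/2=1390/63619: DF=(1 − 1390/63619·(0.976800+0.935400+0.920400+0.899900+0.888800+0.879600))/(1+1390/63619) = 861/1000 ≈ 0.861000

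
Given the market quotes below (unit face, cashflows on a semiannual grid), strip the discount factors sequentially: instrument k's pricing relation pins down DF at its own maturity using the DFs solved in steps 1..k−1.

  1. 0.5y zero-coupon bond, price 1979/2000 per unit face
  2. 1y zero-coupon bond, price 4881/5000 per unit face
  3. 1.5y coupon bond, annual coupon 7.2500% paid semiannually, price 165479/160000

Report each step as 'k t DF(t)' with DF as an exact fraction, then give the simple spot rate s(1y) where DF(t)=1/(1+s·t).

step 1 [0.5y] zero: DF = P = 1979/2000 ≈ 0.989500
step 2 [1y] zero: DF = P = 4881/5000 ≈ 0.976200
step 3 [1.5y] bond c/2=29/800: DF=(165479/160000 − 29/800·(0.989500+0.976200))/(1+29/800) = 9293/10000 ≈ 0.929300

1 1/2 1979/2000
2 1 4881/5000
3 3/2 9293/10000
s(1y) = (1/(4881/5000) − 1)/(1) = 119/4881 ≈ 2.4380%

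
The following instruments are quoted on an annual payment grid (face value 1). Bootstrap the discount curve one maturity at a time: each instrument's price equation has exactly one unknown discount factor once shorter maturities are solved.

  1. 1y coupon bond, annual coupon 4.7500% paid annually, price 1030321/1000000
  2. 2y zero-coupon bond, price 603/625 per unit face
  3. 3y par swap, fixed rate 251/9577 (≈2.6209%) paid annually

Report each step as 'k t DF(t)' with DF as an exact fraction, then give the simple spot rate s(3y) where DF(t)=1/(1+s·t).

step 1 [1y] bond c/1=19/400: DF=(1030321/1000000 − 19/400·(0))/(1+19/400) = 2459/2500 ≈ 0.983600
step 2 [2y] zero: DF = P = 603/625 ≈ 0.964800
step 3 [3y] swap r/1=251/9577: DF=(1 − 251/9577·(0.983600+0.964800))/(1+251/9577) = 9247/10000 ≈ 0.924700

1 1 2459/2500
2 2 603/625
3 3 9247/10000
s(3y) = (1/(9247/10000) − 1)/(3) = 251/9247 ≈ 2.7144%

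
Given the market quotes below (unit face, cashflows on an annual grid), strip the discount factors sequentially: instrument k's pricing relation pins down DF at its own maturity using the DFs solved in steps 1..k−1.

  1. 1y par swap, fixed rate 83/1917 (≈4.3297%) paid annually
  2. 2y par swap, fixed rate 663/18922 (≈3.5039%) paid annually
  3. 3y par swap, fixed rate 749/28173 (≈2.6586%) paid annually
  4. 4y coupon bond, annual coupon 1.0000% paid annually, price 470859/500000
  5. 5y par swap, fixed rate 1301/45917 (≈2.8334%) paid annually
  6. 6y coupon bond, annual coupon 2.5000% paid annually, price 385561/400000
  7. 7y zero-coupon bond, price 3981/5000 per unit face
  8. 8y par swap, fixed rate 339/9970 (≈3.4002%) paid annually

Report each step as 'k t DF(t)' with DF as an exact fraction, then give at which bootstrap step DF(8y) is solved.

step 1 [1y] swap r/1=83/1917: DF=(1 − 83/1917·(0))/(1+83/1917) = 1917/2000 ≈ 0.958500
step 2 [2y] swap r/1=663/18922: DF=(1 − 663/18922·(0.958500))/(1+663/18922) = 9337/10000 ≈ 0.933700
step 3 [3y] swap r/1=749/28173: DF=(1 − 749/28173·(0.958500+0.933700))/(1+749/28173) = 9251/10000 ≈ 0.925100
step 4 [4y] bond c/1=1/100: DF=(470859/500000 − 1/100·(0.958500+0.933700+0.925100))/(1+1/100) = 1809/2000 ≈ 0.904500
step 5 [5y] swap r/1=1301/45917: DF=(1 − 1301/45917·(0.958500+0.933700+0.925100+0.904500))/(1+1301/45917) = 8699/10000 ≈ 0.869900
step 6 [6y] bond c/1=1/40: DF=(385561/400000 − 1/40·(0.958500+0.933700+0.925100+0.904500+0.869900))/(1+1/40) = 2071/2500 ≈ 0.828400
step 7 [7y] zero: DF = P = 3981/5000 ≈ 0.796200
step 8 [8y] swap r/1=339/9970: DF=(1 − 339/9970·(0.958500+0.933700+0.925100+0.904500+0.869900+0.828400+0.796200))/(1+339/9970) = 7627/10000 ≈ 0.762700

1 1 1917/2000
2 2 9337/10000
3 3 9251/10000
4 4 1809/2000
5 5 8699/10000
6 6 2071/2500
7 7 3981/5000
8 8 7627/10000
DF(8y) is solved at step 8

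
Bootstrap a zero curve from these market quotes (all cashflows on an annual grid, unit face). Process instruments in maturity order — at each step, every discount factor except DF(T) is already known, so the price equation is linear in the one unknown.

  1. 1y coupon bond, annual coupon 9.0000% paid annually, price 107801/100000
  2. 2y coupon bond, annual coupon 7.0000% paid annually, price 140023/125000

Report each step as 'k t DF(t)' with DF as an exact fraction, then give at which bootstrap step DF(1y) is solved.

step 1 [1y] bond c/1=9/100: DF=(107801/100000 − 9/100·(0))/(1+9/100) = 989/1000 ≈ 0.989000
step 2 [2y] bond c/1=7/100: DF=(140023/125000 − 7/100·(0.989000))/(1+7/100) = 4911/5000 ≈ 0.982200

1 1 989/1000
2 2 4911/5000
DF(1y) is solved at step 1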